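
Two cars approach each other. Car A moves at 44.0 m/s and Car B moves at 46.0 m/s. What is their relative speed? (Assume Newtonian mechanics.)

v_rel = v_A + v_B = 44.0 + 46.0 = 90.0 m/s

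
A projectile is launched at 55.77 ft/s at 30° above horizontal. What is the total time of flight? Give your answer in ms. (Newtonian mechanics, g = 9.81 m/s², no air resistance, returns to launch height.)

v₀ = 55.77 ft/s × 0.3048 = 16.9987 m/s
T = 2 × v₀ × sin(θ) / g = 2 × 16.9987 × sin(30°) / 9.81 = 2 × 16.9987 × 0.5 / 9.81 = 1.73279 s
T = 1.73279 s / 0.001 = 1733 ms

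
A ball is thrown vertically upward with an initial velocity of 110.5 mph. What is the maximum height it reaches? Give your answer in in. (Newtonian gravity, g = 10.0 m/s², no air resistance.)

v₀ = 110.5 mph × 0.44704 = 49.3979 m/s
h_max = v₀² / (2g) = 49.3979² / (2 × 10.0) = 2440.15 / 20.0 = 122.008 m
h_max = 122.008 m / 0.0254 = 4803 in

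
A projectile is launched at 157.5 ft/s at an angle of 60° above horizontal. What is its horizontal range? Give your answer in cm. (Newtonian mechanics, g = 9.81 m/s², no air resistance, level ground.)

v₀ = 157.5 ft/s × 0.3048 = 48.006 m/s
R = v₀² × sin(2θ) / g = 48.006² × sin(2 × 60°) / 9.81 = 2304.58 × 0.866025 / 9.81 = 203.448 m
R = 203.448 m / 0.01 = 20340 cm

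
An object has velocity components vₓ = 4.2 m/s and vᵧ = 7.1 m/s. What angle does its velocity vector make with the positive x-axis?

θ = arctan(vᵧ/vₓ) = arctan(7.1/4.2) = 59.39°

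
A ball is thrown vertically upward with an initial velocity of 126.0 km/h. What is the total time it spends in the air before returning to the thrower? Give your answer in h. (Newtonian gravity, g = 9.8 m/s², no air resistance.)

v₀ = 126.0 km/h × 0.2777777777777778 = 35.0 m/s
t_total = 2 × v₀ / g = 2 × 35.0 / 9.8 = 7.14286 s
t_total = 7.14286 s / 3600.0 = 0.001984 h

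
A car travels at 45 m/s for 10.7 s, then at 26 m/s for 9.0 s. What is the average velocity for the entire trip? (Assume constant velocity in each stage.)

d₁ = v₁t₁ = 45 × 10.7 = 481.5 m
d₂ = v₂t₂ = 26 × 9.0 = 234.0 m
d_total = 715.5 m, t_total = 19.7 s
v_avg = d_total/t_total = 715.5/19.7 = 36.32 m/s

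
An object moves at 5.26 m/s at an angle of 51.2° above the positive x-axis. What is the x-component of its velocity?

vₓ = v cos(θ) = 5.26 × cos(51.2°) = 3.3 m/s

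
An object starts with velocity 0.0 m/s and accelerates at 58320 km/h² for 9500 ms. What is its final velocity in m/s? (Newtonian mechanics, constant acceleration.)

a = 58320 km/h² × 7.716049382716049e-05 = 4.5 m/s²
t = 9500 ms × 0.001 = 9.5 s
v = v₀ + a × t = 0.0 + 4.5 × 9.5 = 42.75 m/s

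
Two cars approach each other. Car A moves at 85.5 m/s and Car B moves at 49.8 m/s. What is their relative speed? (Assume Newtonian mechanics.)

v_rel = v_A + v_B = 85.5 + 49.8 = 135.3 m/s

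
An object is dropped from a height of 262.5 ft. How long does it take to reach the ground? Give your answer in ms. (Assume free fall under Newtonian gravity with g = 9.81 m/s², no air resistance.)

h = 262.5 ft × 0.3048 = 80.01 m
t = √(2h/g) = √(2 × 80.01 / 9.81) = 4.0388 s
t = 4.0388 s / 0.001 = 4039 ms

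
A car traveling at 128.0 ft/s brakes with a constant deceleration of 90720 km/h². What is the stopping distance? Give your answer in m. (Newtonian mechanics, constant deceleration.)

v₀ = 128.0 ft/s × 0.3048 = 39.0144 m/s
a = 90720 km/h² × 7.716049382716049e-05 = 7.0 m/s²
d = v₀² / (2a) = 39.0144² / (2 × 7.0) = 1522.12 / 14.0 = 108.7 m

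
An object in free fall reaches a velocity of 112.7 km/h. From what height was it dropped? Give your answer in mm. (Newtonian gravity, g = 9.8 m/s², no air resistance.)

v = 112.7 km/h × 0.2777777777777778 = 31.3056 m/s
h = v² / (2g) = 31.3056² / (2 × 9.8) = 50.0021 m
h = 50.0021 m / 0.001 = 50000 mm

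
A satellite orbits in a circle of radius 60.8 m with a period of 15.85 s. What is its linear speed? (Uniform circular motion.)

v = 2πr/T = 2π×60.8/15.85 = 24.1 m/s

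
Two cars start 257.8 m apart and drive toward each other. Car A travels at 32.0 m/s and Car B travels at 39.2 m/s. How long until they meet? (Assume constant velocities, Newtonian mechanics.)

Combined speed: v_combined = 32.0 + 39.2 = 71.2 m/s
Time to meet: t = d/v_combined = 257.8/71.2 = 3.62 s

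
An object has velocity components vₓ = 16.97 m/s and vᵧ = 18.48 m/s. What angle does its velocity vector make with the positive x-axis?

θ = arctan(vᵧ/vₓ) = arctan(18.48/16.97) = 47.44°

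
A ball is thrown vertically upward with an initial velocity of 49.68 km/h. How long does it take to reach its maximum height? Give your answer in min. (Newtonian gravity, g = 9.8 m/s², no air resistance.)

v₀ = 49.68 km/h × 0.2777777777777778 = 13.8 m/s
t_up = v₀ / g = 13.8 / 9.8 = 1.40816 s
t_up = 1.40816 s / 60.0 = 0.02347 min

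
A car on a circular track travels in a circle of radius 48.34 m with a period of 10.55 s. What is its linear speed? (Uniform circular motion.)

v = 2πr/T = 2π×48.34/10.55 = 28.79 m/s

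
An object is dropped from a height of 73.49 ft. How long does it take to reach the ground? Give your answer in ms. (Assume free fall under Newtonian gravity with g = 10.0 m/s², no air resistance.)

h = 73.49 ft × 0.3048 = 22.3998 m
t = √(2h/g) = √(2 × 22.3998 / 10.0) = 2.11659 s
t = 2.11659 s / 0.001 = 2117 ms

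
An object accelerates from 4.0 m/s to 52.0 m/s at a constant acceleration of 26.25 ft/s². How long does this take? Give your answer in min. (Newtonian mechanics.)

a = 26.25 ft/s² × 0.3048 = 8.001 m/s²
t = (v - v₀) / a = (52.0 - 4.0) / 8.001 = 5.99925 s
t = 5.99925 s / 60.0 = 0.09999 min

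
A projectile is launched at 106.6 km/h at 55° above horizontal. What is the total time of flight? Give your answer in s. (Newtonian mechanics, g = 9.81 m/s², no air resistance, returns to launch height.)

v₀ = 106.6 km/h × 0.2777777777777778 = 29.6111 m/s
T = 2 × v₀ × sin(θ) / g = 2 × 29.6111 × sin(55°) / 9.81 = 2 × 29.6111 × 0.819152 / 9.81 = 4.945 s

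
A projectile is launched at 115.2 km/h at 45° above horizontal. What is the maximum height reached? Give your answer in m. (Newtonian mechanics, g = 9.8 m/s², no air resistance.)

v₀ = 115.2 km/h × 0.2777777777777778 = 32.0 m/s
H = v₀² × sin²(θ) / (2g) = 32.0² × sin(45°)² / (2 × 9.8) = 1024.0 × 0.5 / 19.6 = 26.12 m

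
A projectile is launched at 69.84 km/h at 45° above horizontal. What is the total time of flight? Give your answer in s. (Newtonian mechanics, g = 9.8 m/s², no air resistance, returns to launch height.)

v₀ = 69.84 km/h × 0.2777777777777778 = 19.4 m/s
T = 2 × v₀ × sin(θ) / g = 2 × 19.4 × sin(45°) / 9.8 = 2 × 19.4 × 0.707107 / 9.8 = 2.8 s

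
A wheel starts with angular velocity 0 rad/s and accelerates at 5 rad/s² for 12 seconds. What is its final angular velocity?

ω = ω₀ + αt = 0 + 5 × 12 = 60 rad/s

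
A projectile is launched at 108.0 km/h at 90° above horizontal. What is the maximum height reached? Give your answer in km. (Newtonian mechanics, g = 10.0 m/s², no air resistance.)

v₀ = 108.0 km/h × 0.2777777777777778 = 30.0 m/s
H = v₀² × sin²(θ) / (2g) = 30.0² × sin(90°)² / (2 × 10.0) = 900.0 × 1.0 / 20.0 = 45.0 m
H = 45.0 m / 1000.0 = 0.045 km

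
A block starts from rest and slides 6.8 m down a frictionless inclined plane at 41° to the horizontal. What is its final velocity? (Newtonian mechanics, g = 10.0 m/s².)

a = g sin(θ) = 10.0 × sin(41°) = 6.5606 m/s²
v = √(2ad) = √(2 × 6.5606 × 6.8) = 9.45 m/s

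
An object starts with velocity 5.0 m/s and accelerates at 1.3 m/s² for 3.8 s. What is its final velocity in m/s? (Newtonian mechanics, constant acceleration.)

v = v₀ + a × t = 5.0 + 1.3 × 3.8 = 9.94 m/s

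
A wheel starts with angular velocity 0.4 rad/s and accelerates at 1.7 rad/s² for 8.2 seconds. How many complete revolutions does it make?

θ = ω₀t + ½αt² = 0.4×8.2 + ½×1.7×8.2² = 60.434 rad
Total revolutions = θ/(2π) = 60.434/(2π) = 9.62
Complete revolutions = ⌊9.62⌋ = 9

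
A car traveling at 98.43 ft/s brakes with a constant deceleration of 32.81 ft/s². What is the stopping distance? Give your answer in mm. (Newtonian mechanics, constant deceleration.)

v₀ = 98.43 ft/s × 0.3048 = 30.0015 m/s
a = 32.81 ft/s² × 0.3048 = 10.0005 m/s²
d = v₀² / (2a) = 30.0015² / (2 × 10.0005) = 900.09 / 20.001 = 45.0022 m
d = 45.0022 m / 0.001 = 45000 mm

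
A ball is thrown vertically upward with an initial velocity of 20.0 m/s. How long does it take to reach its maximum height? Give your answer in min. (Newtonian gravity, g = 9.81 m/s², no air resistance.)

t_up = v₀ / g = 20.0 / 9.81 = 2.03874 s
t_up = 2.03874 s / 60.0 = 0.03398 min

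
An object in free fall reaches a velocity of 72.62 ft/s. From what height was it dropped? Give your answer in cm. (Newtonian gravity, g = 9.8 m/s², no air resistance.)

v = 72.62 ft/s × 0.3048 = 22.1346 m/s
h = v² / (2g) = 22.1346² / (2 × 9.8) = 24.997 m
h = 24.997 m / 0.01 = 2500 cm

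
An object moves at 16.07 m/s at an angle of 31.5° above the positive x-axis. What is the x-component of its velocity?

vₓ = v cos(θ) = 16.07 × cos(31.5°) = 13.7 m/s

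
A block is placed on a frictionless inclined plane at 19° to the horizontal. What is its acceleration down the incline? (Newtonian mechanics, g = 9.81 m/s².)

a = g sin(θ) = 9.81 × sin(19°) = 9.81 × 0.3256 = 3.19 m/s²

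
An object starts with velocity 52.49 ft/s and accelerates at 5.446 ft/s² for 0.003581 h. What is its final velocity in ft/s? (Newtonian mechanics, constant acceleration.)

v₀ = 52.49 ft/s × 0.3048 = 15.999 m/s
a = 5.446 ft/s² × 0.3048 = 1.65994 m/s²
t = 0.003581 h × 3600.0 = 12.8916 s
v = v₀ + a × t = 15.999 + 1.65994 × 12.8916 = 37.3983 m/s
v = 37.3983 m/s / 0.3048 = 122.7 ft/s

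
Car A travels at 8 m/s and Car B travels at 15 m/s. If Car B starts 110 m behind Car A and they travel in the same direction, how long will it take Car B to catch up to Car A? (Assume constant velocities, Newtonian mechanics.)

Relative speed: v_rel = 15 - 8 = 7 m/s
Time to catch: t = d₀/v_rel = 110/7 = 15.71 s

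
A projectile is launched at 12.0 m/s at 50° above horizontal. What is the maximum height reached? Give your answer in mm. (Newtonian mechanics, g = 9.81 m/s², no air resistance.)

H = v₀² × sin²(θ) / (2g) = 12.0² × sin(50°)² / (2 × 9.81) = 144.0 × 0.586824 / 19.62 = 4.30697 m
H = 4.30697 m / 0.001 = 4307 mm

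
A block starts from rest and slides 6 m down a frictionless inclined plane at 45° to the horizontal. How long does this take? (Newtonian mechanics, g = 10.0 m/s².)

a = g sin(θ) = 10.0 × sin(45°) = 7.0711 m/s²
t = √(2d/a) = √(2 × 6 / 7.0711) = 1.3 s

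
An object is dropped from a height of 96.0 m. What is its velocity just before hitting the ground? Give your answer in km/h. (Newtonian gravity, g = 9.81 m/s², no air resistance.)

v = √(2gh) = √(2 × 9.81 × 96.0) = 43.3995 m/s
v = 43.3995 m/s / 0.2777777777777778 = 156.2 km/h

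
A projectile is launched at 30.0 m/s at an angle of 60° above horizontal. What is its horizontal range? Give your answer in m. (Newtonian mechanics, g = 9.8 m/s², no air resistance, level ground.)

R = v₀² × sin(2θ) / g = 30.0² × sin(2 × 60°) / 9.8 = 900.0 × 0.866025 / 9.8 = 79.53 m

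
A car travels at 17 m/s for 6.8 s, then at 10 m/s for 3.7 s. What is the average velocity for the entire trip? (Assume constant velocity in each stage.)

d₁ = v₁t₁ = 17 × 6.8 = 115.6 m
d₂ = v₂t₂ = 10 × 3.7 = 37.0 m
d_total = 152.6 m, t_total = 10.5 s
v_avg = d_total/t_total = 152.6/10.5 = 14.53 m/s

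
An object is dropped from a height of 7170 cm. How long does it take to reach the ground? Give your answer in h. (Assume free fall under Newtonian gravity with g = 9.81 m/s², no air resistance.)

h = 7170 cm × 0.01 = 71.7 m
t = √(2h/g) = √(2 × 71.7 / 9.81) = 3.82331 s
t = 3.82331 s / 3600.0 = 0.001062 h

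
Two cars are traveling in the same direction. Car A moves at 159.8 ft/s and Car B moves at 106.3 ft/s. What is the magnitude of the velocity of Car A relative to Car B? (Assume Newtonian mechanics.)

v_rel = |v_A - v_B| = |159.8 - 106.3| = 53.5 ft/s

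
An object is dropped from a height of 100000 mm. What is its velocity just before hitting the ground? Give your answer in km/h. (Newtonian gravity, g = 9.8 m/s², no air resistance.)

h = 100000 mm × 0.001 = 100.0 m
v = √(2gh) = √(2 × 9.8 × 100.0) = 44.2719 m/s
v = 44.2719 m/s / 0.2777777777777778 = 159.4 km/h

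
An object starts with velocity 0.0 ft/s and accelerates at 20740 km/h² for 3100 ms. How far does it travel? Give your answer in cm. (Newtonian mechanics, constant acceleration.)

v₀ = 0.0 ft/s × 0.3048 = 0.0 m/s
a = 20740 km/h² × 7.716049382716049e-05 = 1.60031 m/s²
t = 3100 ms × 0.001 = 3.1 s
d = v₀ × t + ½ × a × t² = 0.0 × 3.1 + 0.5 × 1.60031 × 3.1² = 7.68949 m
d = 7.68949 m / 0.01 = 768.9 cm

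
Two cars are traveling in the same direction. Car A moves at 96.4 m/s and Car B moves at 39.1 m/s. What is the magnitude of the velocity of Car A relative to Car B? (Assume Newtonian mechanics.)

v_rel = |v_A - v_B| = |96.4 - 39.1| = 57.3 m/s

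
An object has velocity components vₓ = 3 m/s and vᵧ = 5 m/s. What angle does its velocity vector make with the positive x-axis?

θ = arctan(vᵧ/vₓ) = arctan(5/3) = 59.04°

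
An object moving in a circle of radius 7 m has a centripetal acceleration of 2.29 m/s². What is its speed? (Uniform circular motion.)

v = √(a_c × r) = √(2.29 × 7) = 4.0 m/s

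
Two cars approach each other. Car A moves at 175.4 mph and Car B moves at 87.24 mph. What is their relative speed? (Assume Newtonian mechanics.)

v_rel = v_A + v_B = 175.4 + 87.24 = 262.64 mph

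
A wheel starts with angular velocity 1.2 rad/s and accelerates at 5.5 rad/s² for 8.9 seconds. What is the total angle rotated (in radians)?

θ = ω₀t + ½αt² = 1.2×8.9 + ½×5.5×8.9² = 228.51 rad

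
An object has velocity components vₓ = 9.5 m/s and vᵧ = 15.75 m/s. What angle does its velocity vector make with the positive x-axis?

θ = arctan(vᵧ/vₓ) = arctan(15.75/9.5) = 58.9°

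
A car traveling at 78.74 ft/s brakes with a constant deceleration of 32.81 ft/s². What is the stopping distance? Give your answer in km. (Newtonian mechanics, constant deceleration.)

v₀ = 78.74 ft/s × 0.3048 = 24.0 m/s
a = 32.81 ft/s² × 0.3048 = 10.0005 m/s²
d = v₀² / (2a) = 24.0² / (2 × 10.0005) = 576.0 / 20.001 = 28.7986 m
d = 28.7986 m / 1000.0 = 0.0288 km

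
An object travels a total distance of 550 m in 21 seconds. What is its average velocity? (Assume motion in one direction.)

v_avg = Δd / Δt = 550 / 21 = 26.19 m/s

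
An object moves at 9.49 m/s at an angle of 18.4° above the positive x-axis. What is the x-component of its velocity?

vₓ = v cos(θ) = 9.49 × cos(18.4°) = 9.0 m/s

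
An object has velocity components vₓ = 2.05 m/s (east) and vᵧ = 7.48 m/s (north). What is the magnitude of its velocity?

|v| = √(vₓ² + vᵧ²) = √(2.05² + 7.48²) = √(60.1529) = 7.76 m/s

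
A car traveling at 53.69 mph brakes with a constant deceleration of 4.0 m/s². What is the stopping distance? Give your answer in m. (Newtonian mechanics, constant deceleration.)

v₀ = 53.69 mph × 0.44704 = 24.0016 m/s
d = v₀² / (2a) = 24.0016² / (2 × 4.0) = 576.077 / 8.0 = 72.01 m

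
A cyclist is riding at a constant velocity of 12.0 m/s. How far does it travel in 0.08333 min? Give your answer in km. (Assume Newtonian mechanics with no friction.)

t = 0.08333 min × 60.0 = 4.9998 s
d = v × t = 12.0 × 4.9998 = 59.9976 m
d = 59.9976 m / 1000.0 = 0.06 km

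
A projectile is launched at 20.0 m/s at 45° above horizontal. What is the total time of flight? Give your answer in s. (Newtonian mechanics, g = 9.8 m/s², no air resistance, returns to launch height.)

T = 2 × v₀ × sin(θ) / g = 2 × 20.0 × sin(45°) / 9.8 = 2 × 20.0 × 0.707107 / 9.8 = 2.886 s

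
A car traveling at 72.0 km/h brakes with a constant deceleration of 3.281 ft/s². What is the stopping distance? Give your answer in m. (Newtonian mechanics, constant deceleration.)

v₀ = 72.0 km/h × 0.2777777777777778 = 20.0 m/s
a = 3.281 ft/s² × 0.3048 = 1.00005 m/s²
d = v₀² / (2a) = 20.0² / (2 × 1.00005) = 400.0 / 2.0001 = 200.0 m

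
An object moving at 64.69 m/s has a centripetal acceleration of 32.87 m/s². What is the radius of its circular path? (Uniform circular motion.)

r = v²/a_c = 64.69²/32.87 = 127.31 m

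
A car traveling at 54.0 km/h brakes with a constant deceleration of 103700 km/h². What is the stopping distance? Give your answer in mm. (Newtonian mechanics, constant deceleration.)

v₀ = 54.0 km/h × 0.2777777777777778 = 15.0 m/s
a = 103700 km/h² × 7.716049382716049e-05 = 8.00154 m/s²
d = v₀² / (2a) = 15.0² / (2 × 8.00154) = 225.0 / 16.0031 = 14.0598 m
d = 14.0598 m / 0.001 = 14060 mm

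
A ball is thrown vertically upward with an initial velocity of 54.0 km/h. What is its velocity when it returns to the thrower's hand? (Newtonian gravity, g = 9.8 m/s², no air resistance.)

By conservation of energy (no air resistance), the ball returns to the throw height with the same speed as launch, but directed downward.
|v_ground| = v₀ = 54.0 km/h
v_ground = 54.0 km/h (downward)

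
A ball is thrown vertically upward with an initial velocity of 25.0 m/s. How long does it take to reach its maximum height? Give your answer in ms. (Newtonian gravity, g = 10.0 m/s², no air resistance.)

t_up = v₀ / g = 25.0 / 10.0 = 2.5 s
t_up = 2.5 s / 0.001 = 2500 ms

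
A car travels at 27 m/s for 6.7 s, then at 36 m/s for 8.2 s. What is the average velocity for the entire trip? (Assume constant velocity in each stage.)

d₁ = v₁t₁ = 27 × 6.7 = 180.9 m
d₂ = v₂t₂ = 36 × 8.2 = 295.2 m
d_total = 476.1 m, t_total = 14.9 s
v_avg = d_total/t_total = 476.1/14.9 = 31.95 m/s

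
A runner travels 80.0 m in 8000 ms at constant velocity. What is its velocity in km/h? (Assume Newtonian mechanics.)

t = 8000 ms × 0.001 = 8.0 s
v = d / t = 80.0 / 8.0 = 10.0 m/s
v = 10.0 m/s / 0.2777777777777778 = 36.0 km/h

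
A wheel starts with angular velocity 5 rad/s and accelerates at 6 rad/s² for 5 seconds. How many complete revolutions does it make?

θ = ω₀t + ½αt² = 5×5 + ½×6×5² = 100.0 rad
Total revolutions = θ/(2π) = 100.0/(2π) = 15.92
Complete revolutions = ⌊15.92⌋ = 15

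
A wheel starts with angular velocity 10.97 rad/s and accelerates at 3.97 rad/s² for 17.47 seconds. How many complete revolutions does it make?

θ = ω₀t + ½αt² = 10.97×17.47 + ½×3.97×17.47² = 797.4696865 rad
Total revolutions = θ/(2π) = 797.4696865/(2π) = 126.92
Complete revolutions = ⌊126.92⌋ = 126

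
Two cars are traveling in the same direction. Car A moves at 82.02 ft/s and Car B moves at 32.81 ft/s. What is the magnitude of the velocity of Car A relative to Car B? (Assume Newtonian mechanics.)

v_rel = |v_A - v_B| = |82.02 - 32.81| = 49.21 ft/s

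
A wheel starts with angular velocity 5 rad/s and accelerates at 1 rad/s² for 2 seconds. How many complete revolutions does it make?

θ = ω₀t + ½αt² = 5×2 + ½×1×2² = 12.0 rad
Total revolutions = θ/(2π) = 12.0/(2π) = 1.91
Complete revolutions = ⌊1.91⌋ = 1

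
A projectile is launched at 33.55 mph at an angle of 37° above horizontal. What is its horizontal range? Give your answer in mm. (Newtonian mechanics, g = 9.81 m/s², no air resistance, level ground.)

v₀ = 33.55 mph × 0.44704 = 14.9982 m/s
R = v₀² × sin(2θ) / g = 14.9982² × sin(2 × 37°) / 9.81 = 224.946 × 0.961262 / 9.81 = 22.042 m
R = 22.042 m / 0.001 = 22040 mm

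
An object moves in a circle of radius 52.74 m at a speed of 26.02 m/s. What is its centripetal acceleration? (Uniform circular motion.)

a_c = v²/r = 26.02²/52.74 = 677.0404/52.74 = 12.84 m/s²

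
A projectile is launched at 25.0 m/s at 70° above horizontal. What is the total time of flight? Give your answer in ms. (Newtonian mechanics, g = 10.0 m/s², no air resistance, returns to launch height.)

T = 2 × v₀ × sin(θ) / g = 2 × 25.0 × sin(70°) / 10.0 = 2 × 25.0 × 0.939693 / 10.0 = 4.69847 s
T = 4.69847 s / 0.001 = 4698 ms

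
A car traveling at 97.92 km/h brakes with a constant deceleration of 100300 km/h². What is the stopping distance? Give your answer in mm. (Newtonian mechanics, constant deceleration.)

v₀ = 97.92 km/h × 0.2777777777777778 = 27.2 m/s
a = 100300 km/h² × 7.716049382716049e-05 = 7.7392 m/s²
d = v₀² / (2a) = 27.2² / (2 × 7.7392) = 739.84 / 15.4784 = 47.7982 m
d = 47.7982 m / 0.001 = 47800 mm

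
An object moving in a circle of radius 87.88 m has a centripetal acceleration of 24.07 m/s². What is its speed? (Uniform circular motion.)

v = √(a_c × r) = √(24.07 × 87.88) = 45.99 m/s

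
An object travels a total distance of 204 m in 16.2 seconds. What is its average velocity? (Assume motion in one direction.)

v_avg = Δd / Δt = 204 / 16.2 = 12.59 m/s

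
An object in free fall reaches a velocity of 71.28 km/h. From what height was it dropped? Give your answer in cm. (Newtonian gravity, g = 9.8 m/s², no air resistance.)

v = 71.28 km/h × 0.2777777777777778 = 19.8 m/s
h = v² / (2g) = 19.8² / (2 × 9.8) = 20.002 m
h = 20.002 m / 0.01 = 2000 cm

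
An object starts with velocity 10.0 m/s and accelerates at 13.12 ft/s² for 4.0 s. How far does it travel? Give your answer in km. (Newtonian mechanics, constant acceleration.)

a = 13.12 ft/s² × 0.3048 = 3.99898 m/s²
d = v₀ × t + ½ × a × t² = 10.0 × 4.0 + 0.5 × 3.99898 × 4.0² = 71.9918 m
d = 71.9918 m / 1000.0 = 0.07199 km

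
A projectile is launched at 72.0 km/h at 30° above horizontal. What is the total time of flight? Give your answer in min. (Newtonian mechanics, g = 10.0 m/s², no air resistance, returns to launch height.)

v₀ = 72.0 km/h × 0.2777777777777778 = 20.0 m/s
T = 2 × v₀ × sin(θ) / g = 2 × 20.0 × sin(30°) / 10.0 = 2 × 20.0 × 0.5 / 10.0 = 2.0 s
T = 2.0 s / 60.0 = 0.03333 min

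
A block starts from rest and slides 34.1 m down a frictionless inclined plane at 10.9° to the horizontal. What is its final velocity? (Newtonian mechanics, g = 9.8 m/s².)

a = g sin(θ) = 9.8 × sin(10.9°) = 1.8531 m/s²
v = √(2ad) = √(2 × 1.8531 × 34.1) = 11.24 m/s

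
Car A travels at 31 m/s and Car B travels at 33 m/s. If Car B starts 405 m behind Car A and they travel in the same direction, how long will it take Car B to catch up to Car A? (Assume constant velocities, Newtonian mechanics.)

Relative speed: v_rel = 33 - 31 = 2 m/s
Time to catch: t = d₀/v_rel = 405/2 = 202.5 s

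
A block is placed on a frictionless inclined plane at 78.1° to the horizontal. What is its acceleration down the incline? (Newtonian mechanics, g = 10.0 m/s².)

a = g sin(θ) = 10.0 × sin(78.1°) = 10.0 × 0.9785 = 9.79 m/s²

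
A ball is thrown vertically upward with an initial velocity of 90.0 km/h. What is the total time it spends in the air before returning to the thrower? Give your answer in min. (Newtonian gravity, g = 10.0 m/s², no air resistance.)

v₀ = 90.0 km/h × 0.2777777777777778 = 25.0 m/s
t_total = 2 × v₀ / g = 2 × 25.0 / 10.0 = 5.0 s
t_total = 5.0 s / 60.0 = 0.08333 min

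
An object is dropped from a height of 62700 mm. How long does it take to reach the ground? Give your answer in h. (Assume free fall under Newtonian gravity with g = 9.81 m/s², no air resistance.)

h = 62700 mm × 0.001 = 62.7 m
t = √(2h/g) = √(2 × 62.7 / 9.81) = 3.57531 s
t = 3.57531 s / 3600.0 = 0.0009931 h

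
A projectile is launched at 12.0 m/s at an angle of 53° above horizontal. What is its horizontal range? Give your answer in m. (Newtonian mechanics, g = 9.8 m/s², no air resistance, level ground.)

R = v₀² × sin(2θ) / g = 12.0² × sin(2 × 53°) / 9.8 = 144.0 × 0.961262 / 9.8 = 14.12 m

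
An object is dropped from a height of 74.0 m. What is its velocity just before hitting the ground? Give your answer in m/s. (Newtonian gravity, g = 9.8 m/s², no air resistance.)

v = √(2gh) = √(2 × 9.8 × 74.0) = 38.08 m/s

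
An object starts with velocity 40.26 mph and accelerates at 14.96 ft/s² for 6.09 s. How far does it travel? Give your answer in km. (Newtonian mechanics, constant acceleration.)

v₀ = 40.26 mph × 0.44704 = 17.9978 m/s
a = 14.96 ft/s² × 0.3048 = 4.55981 m/s²
d = v₀ × t + ½ × a × t² = 17.9978 × 6.09 + 0.5 × 4.55981 × 6.09² = 194.164 m
d = 194.164 m / 1000.0 = 0.1942 km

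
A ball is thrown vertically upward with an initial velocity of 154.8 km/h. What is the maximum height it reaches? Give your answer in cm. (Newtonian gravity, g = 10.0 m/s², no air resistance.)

v₀ = 154.8 km/h × 0.2777777777777778 = 43.0 m/s
h_max = v₀² / (2g) = 43.0² / (2 × 10.0) = 1849.0 / 20.0 = 92.45 m
h_max = 92.45 m / 0.01 = 9245 cm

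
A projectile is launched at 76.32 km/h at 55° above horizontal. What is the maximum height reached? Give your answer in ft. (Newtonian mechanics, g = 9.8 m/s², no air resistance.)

v₀ = 76.32 km/h × 0.2777777777777778 = 21.2 m/s
H = v₀² × sin²(θ) / (2g) = 21.2² × sin(55°)² / (2 × 9.8) = 449.44 × 0.67101 / 19.6 = 15.3867 m
H = 15.3867 m / 0.3048 = 50.48 ft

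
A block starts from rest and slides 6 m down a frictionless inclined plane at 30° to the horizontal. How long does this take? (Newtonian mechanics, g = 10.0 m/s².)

a = g sin(θ) = 10.0 × sin(30°) = 5.0 m/s²
t = √(2d/a) = √(2 × 6 / 5.0) = 1.55 s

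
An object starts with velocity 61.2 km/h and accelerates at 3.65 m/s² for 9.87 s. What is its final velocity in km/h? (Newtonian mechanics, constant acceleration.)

v₀ = 61.2 km/h × 0.2777777777777778 = 17.0 m/s
v = v₀ + a × t = 17.0 + 3.65 × 9.87 = 53.0255 m/s
v = 53.0255 m/s / 0.2777777777777778 = 190.9 km/h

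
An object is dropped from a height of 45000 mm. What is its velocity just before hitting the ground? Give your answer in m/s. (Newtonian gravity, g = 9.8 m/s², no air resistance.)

h = 45000 mm × 0.001 = 45.0 m
v = √(2gh) = √(2 × 9.8 × 45.0) = 29.7 m/s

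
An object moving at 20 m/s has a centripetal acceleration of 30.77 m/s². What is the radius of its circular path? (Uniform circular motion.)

r = v²/a_c = 20²/30.77 = 13.0 m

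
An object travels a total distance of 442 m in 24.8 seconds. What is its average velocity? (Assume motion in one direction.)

v_avg = Δd / Δt = 442 / 24.8 = 17.82 m/s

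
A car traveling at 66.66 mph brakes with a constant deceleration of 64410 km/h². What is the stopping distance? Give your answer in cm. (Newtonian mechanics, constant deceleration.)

v₀ = 66.66 mph × 0.44704 = 29.7997 m/s
a = 64410 km/h² × 7.716049382716049e-05 = 4.96991 m/s²
d = v₀² / (2a) = 29.7997² / (2 × 4.96991) = 888.022 / 9.93982 = 89.3398 m
d = 89.3398 m / 0.01 = 8934 cm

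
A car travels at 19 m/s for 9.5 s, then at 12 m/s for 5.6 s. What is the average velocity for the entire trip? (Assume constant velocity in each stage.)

d₁ = v₁t₁ = 19 × 9.5 = 180.5 m
d₂ = v₂t₂ = 12 × 5.6 = 67.2 m
d_total = 247.7 m, t_total = 15.1 s
v_avg = d_total/t_total = 247.7/15.1 = 16.4 m/s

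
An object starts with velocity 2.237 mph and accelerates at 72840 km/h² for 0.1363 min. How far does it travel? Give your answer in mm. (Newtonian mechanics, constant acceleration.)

v₀ = 2.237 mph × 0.44704 = 1.00003 m/s
a = 72840 km/h² × 7.716049382716049e-05 = 5.62037 m/s²
t = 0.1363 min × 60.0 = 8.178 s
d = v₀ × t + ½ × a × t² = 1.00003 × 8.178 + 0.5 × 5.62037 × 8.178² = 196.123 m
d = 196.123 m / 0.001 = 196100 mm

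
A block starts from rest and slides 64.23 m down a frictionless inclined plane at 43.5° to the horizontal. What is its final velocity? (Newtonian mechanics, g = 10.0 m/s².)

a = g sin(θ) = 10.0 × sin(43.5°) = 6.8835 m/s²
v = √(2ad) = √(2 × 6.8835 × 64.23) = 29.74 m/s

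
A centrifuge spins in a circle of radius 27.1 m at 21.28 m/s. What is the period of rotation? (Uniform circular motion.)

T = 2πr/v = 2π×27.1/21.28 = 8.0 s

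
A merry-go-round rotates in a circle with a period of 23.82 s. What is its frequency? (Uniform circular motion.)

f = 1/T = 1/23.82 = 0.042 Hz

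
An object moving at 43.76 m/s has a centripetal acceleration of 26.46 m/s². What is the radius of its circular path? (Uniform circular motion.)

r = v²/a_c = 43.76²/26.46 = 72.37 m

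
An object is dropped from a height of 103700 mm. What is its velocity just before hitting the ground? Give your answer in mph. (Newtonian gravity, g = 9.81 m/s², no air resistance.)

h = 103700 mm × 0.001 = 103.7 m
v = √(2gh) = √(2 × 9.81 × 103.7) = 45.1065 m/s
v = 45.1065 m/s / 0.44704 = 100.9 mph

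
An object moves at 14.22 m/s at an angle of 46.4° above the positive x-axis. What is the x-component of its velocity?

vₓ = v cos(θ) = 14.22 × cos(46.4°) = 9.81 m/s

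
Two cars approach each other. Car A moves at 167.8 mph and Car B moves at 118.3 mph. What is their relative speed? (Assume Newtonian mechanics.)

v_rel = v_A + v_B = 167.8 + 118.3 = 286.1 mph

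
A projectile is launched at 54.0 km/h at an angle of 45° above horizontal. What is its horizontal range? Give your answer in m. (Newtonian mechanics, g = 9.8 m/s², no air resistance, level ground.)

v₀ = 54.0 km/h × 0.2777777777777778 = 15.0 m/s
R = v₀² × sin(2θ) / g = 15.0² × sin(2 × 45°) / 9.8 = 225.0 × 1.0 / 9.8 = 22.96 m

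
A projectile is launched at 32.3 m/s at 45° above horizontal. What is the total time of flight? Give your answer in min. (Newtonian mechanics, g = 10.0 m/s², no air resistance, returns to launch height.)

T = 2 × v₀ × sin(θ) / g = 2 × 32.3 × sin(45°) / 10.0 = 2 × 32.3 × 0.707107 / 10.0 = 4.56791 s
T = 4.56791 s / 60.0 = 0.07613 min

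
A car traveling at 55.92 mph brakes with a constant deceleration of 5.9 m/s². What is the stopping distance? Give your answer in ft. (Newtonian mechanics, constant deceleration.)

v₀ = 55.92 mph × 0.44704 = 24.9985 m/s
d = v₀² / (2a) = 24.9985² / (2 × 5.9) = 624.925 / 11.8 = 52.9597 m
d = 52.9597 m / 0.3048 = 173.8 ft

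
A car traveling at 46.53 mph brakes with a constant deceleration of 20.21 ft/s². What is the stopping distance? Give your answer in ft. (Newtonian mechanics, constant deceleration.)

v₀ = 46.53 mph × 0.44704 = 20.8008 m/s
a = 20.21 ft/s² × 0.3048 = 6.16001 m/s²
d = v₀² / (2a) = 20.8008² / (2 × 6.16001) = 432.673 / 12.32 = 35.1196 m
d = 35.1196 m / 0.3048 = 115.2 ft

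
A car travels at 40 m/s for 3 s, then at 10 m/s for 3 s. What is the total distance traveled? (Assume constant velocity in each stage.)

d₁ = v₁t₁ = 40 × 3 = 120 m
d₂ = v₂t₂ = 10 × 3 = 30 m
d_total = 120 + 30 = 150 m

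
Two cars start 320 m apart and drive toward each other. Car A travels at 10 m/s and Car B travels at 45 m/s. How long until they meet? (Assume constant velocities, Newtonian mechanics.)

Combined speed: v_combined = 10 + 45 = 55 m/s
Time to meet: t = d/v_combined = 320/55 = 5.82 s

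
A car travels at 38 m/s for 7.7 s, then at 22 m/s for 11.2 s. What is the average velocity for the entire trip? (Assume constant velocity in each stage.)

d₁ = v₁t₁ = 38 × 7.7 = 292.6 m
d₂ = v₂t₂ = 22 × 11.2 = 246.4 m
d_total = 539.0 m, t_total = 18.9 s
v_avg = d_total/t_total = 539.0/18.9 = 28.52 m/s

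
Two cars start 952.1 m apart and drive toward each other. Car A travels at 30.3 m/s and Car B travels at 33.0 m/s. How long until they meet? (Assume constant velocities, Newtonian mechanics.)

Combined speed: v_combined = 30.3 + 33.0 = 63.3 m/s
Time to meet: t = d/v_combined = 952.1/63.3 = 15.04 s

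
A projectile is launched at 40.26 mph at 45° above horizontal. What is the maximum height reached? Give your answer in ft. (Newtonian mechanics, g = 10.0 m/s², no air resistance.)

v₀ = 40.26 mph × 0.44704 = 17.9978 m/s
H = v₀² × sin²(θ) / (2g) = 17.9978² × sin(45°)² / (2 × 10.0) = 323.921 × 0.5 / 20.0 = 8.09802 m
H = 8.09802 m / 0.3048 = 26.57 ft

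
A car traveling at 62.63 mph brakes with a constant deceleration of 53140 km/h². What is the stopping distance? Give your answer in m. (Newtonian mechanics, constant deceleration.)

v₀ = 62.63 mph × 0.44704 = 27.9981 m/s
a = 53140 km/h² × 7.716049382716049e-05 = 4.10031 m/s²
d = v₀² / (2a) = 27.9981² / (2 × 4.10031) = 783.894 / 8.20062 = 95.59 m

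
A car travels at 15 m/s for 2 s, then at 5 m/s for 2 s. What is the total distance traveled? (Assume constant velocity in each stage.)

d₁ = v₁t₁ = 15 × 2 = 30 m
d₂ = v₂t₂ = 5 × 2 = 10 m
d_total = 30 + 10 = 40 m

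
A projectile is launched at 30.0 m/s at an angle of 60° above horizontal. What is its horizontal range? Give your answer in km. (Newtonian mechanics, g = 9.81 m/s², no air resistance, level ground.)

R = v₀² × sin(2θ) / g = 30.0² × sin(2 × 60°) / 9.81 = 900.0 × 0.866025 / 9.81 = 79.4518 m
R = 79.4518 m / 1000.0 = 0.07945 km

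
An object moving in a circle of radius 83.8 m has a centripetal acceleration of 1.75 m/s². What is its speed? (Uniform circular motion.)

v = √(a_c × r) = √(1.75 × 83.8) = 12.11 m/s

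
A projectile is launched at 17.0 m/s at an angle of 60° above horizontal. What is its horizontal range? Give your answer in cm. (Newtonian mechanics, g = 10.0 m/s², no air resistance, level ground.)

R = v₀² × sin(2θ) / g = 17.0² × sin(2 × 60°) / 10.0 = 289.0 × 0.866025 / 10.0 = 25.0281 m
R = 25.0281 m / 0.01 = 2503 cm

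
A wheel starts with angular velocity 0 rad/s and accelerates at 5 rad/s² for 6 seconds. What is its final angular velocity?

ω = ω₀ + αt = 0 + 5 × 6 = 30 rad/s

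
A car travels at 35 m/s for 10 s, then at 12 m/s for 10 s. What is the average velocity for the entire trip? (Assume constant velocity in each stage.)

d₁ = v₁t₁ = 35 × 10 = 350 m
d₂ = v₂t₂ = 12 × 10 = 120 m
d_total = 470 m, t_total = 20 s
v_avg = d_total/t_total = 470/20 = 23.5 m/s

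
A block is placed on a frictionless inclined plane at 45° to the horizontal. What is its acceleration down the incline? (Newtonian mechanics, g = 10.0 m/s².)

a = g sin(θ) = 10.0 × sin(45°) = 10.0 × 0.7071 = 7.07 m/s²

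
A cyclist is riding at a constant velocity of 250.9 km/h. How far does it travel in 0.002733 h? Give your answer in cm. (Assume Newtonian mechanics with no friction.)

v = 250.9 km/h × 0.2777777777777778 = 69.6944 m/s
t = 0.002733 h × 3600.0 = 9.8388 s
d = v × t = 69.6944 × 9.8388 = 685.709 m
d = 685.709 m / 0.01 = 68570 cm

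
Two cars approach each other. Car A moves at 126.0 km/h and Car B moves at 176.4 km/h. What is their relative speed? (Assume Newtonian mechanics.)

v_rel = v_A + v_B = 126.0 + 176.4 = 302.4 km/h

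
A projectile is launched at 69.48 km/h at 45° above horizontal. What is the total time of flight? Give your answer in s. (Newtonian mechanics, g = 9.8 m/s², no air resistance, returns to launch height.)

v₀ = 69.48 km/h × 0.2777777777777778 = 19.3 m/s
T = 2 × v₀ × sin(θ) / g = 2 × 19.3 × sin(45°) / 9.8 = 2 × 19.3 × 0.707107 / 9.8 = 2.785 s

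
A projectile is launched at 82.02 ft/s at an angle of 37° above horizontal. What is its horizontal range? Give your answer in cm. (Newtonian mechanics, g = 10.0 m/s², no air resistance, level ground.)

v₀ = 82.02 ft/s × 0.3048 = 24.9997 m/s
R = v₀² × sin(2θ) / g = 24.9997² × sin(2 × 37°) / 10.0 = 624.985 × 0.961262 / 10.0 = 60.0774 m
R = 60.0774 m / 0.01 = 6008 cm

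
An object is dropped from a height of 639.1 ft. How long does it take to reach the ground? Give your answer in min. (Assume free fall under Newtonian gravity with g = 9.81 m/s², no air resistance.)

h = 639.1 ft × 0.3048 = 194.798 m
t = √(2h/g) = √(2 × 194.798 / 9.81) = 6.30192 s
t = 6.30192 s / 60.0 = 0.105 min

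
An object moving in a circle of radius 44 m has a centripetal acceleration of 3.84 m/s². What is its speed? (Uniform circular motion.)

v = √(a_c × r) = √(3.84 × 44) = 13.0 m/s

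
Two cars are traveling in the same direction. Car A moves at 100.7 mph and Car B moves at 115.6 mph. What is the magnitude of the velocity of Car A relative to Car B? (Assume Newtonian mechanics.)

v_rel = |v_A - v_B| = |100.7 - 115.6| = 14.9 mph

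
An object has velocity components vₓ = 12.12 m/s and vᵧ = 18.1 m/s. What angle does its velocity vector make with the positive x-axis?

θ = arctan(vᵧ/vₓ) = arctan(18.1/12.12) = 56.19°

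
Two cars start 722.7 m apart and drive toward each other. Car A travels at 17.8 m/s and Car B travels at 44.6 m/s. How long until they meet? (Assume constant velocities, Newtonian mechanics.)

Combined speed: v_combined = 17.8 + 44.6 = 62.4 m/s
Time to meet: t = d/v_combined = 722.7/62.4 = 11.58 s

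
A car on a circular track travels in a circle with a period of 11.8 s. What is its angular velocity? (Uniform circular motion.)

ω = 2π/T = 2π/11.8 = 0.5325 rad/s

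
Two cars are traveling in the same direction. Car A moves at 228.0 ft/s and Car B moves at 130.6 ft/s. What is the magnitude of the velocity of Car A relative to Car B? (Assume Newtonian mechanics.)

v_rel = |v_A - v_B| = |228.0 - 130.6| = 97.4 ft/s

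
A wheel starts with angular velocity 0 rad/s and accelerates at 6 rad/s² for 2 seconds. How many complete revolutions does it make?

θ = ω₀t + ½αt² = 0×2 + ½×6×2² = 12.0 rad
Total revolutions = θ/(2π) = 12.0/(2π) = 1.91
Complete revolutions = ⌊1.91⌋ = 1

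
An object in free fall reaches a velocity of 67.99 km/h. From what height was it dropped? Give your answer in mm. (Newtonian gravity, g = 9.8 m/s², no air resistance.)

v = 67.99 km/h × 0.2777777777777778 = 18.8861 m/s
h = v² / (2g) = 18.8861² / (2 × 9.8) = 18.1982 m
h = 18.1982 m / 0.001 = 18200 mm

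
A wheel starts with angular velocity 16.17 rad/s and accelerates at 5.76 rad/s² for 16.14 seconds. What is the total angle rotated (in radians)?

θ = ω₀t + ½αt² = 16.17×16.14 + ½×5.76×16.14² = 1011.22 rad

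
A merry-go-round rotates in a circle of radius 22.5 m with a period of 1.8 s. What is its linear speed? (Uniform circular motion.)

v = 2πr/T = 2π×22.5/1.8 = 78.54 m/s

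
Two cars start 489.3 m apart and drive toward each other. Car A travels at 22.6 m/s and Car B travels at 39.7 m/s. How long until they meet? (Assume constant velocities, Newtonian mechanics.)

Combined speed: v_combined = 22.6 + 39.7 = 62.3 m/s
Time to meet: t = d/v_combined = 489.3/62.3 = 7.85 s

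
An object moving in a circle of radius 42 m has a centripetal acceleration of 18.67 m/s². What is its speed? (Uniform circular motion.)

v = √(a_c × r) = √(18.67 × 42) = 28.0 m/s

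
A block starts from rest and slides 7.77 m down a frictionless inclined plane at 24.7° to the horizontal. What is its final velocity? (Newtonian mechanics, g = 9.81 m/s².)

a = g sin(θ) = 9.81 × sin(24.7°) = 4.0993 m/s²
v = √(2ad) = √(2 × 4.0993 × 7.77) = 7.98 m/s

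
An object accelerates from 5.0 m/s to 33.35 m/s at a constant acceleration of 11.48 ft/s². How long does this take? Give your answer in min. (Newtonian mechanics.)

a = 11.48 ft/s² × 0.3048 = 3.4991 m/s²
t = (v - v₀) / a = (33.35 - 5.0) / 3.4991 = 8.10208 s
t = 8.10208 s / 60.0 = 0.135 min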